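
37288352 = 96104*388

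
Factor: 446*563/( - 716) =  - 125549/358  =  - 2^( - 1 )*179^ ( - 1)*223^1*563^1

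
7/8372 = 1/1196  =  0.00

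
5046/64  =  2523/32= 78.84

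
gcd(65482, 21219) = 1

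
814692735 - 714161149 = 100531586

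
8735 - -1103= 9838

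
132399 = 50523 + 81876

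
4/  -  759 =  - 1 + 755/759 =- 0.01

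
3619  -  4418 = -799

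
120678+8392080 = 8512758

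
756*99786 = 75438216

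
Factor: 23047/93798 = 2^ ( - 1)*3^( - 5)*19^1*193^( - 1)*1213^1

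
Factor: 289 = 17^2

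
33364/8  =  4170 + 1/2 = 4170.50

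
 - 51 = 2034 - 2085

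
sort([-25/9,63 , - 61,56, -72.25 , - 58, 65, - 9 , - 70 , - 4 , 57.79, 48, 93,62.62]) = [-72.25 , -70,-61, - 58 , - 9, - 4,  -  25/9, 48, 56, 57.79,  62.62, 63, 65, 93 ]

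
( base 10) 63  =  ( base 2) 111111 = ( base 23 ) 2H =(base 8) 77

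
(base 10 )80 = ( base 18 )48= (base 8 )120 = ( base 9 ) 88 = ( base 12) 68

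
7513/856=7513/856 =8.78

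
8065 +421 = 8486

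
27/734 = 27/734=0.04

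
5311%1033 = 146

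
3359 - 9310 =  - 5951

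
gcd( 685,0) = 685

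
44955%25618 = 19337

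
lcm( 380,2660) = 2660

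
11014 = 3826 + 7188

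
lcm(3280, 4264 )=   42640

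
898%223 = 6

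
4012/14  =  2006/7 = 286.57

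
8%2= 0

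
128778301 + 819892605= 948670906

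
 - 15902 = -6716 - 9186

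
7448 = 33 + 7415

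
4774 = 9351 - 4577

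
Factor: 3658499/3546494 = 2^(-1 ) * 7^(-1)*13^1 * 253321^( - 1)*281423^1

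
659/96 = 659/96 = 6.86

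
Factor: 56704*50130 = 2842571520 = 2^8*3^2*5^1*443^1*557^1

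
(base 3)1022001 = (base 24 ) 1FA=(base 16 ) 3B2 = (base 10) 946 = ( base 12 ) 66A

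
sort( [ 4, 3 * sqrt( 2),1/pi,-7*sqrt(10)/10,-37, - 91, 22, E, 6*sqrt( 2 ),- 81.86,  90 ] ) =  [ - 91,-81.86, - 37, - 7*sqrt( 10)/10 , 1/pi, E, 4, 3*sqrt( 2), 6*sqrt(2 ), 22,90 ]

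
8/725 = 8/725 = 0.01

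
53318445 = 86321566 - 33003121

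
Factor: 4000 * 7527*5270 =158669160000 = 2^6*3^1*5^4*13^1*  17^1*31^1*193^1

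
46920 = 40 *1173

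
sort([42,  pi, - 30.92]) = [ - 30.92,pi, 42] 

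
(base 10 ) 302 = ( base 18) ge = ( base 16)12E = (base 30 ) a2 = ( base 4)10232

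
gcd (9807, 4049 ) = 1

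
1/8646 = 1/8646 = 0.00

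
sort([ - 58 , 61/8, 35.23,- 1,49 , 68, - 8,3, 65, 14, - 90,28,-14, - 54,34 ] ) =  [ - 90,-58, - 54, - 14,-8, - 1, 3,61/8, 14,28 , 34,35.23,49,  65,68]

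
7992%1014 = 894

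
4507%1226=829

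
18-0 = 18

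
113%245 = 113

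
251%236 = 15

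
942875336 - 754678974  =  188196362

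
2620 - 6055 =-3435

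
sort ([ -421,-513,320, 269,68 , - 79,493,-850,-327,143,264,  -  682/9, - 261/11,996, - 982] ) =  [  -  982, - 850, - 513, - 421, - 327, - 79, - 682/9,- 261/11,68 , 143,264,269, 320,493,996 ]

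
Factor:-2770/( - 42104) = 2^( - 2 )*5^1*19^( - 1) = 5/76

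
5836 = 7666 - 1830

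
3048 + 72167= 75215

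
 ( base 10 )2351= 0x92f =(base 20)5hb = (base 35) 1W6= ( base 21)56K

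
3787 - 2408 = 1379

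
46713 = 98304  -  51591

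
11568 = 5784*2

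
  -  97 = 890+- 987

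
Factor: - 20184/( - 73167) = 8/29  =  2^3*29^( - 1) 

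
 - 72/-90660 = 6/7555=   0.00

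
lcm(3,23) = 69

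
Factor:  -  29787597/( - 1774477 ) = 3^2*7^1*17^( - 1 )*67^1*7057^1*104381^ (-1)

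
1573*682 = 1072786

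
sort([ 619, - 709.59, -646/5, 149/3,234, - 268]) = [ - 709.59, - 268, - 646/5, 149/3, 234, 619]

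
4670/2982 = 2335/1491 =1.57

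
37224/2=18612 = 18612.00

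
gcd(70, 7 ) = 7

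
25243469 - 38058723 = - 12815254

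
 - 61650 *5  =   - 308250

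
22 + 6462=6484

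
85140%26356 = 6072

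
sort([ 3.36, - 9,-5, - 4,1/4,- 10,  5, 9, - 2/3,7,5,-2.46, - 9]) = [ - 10, - 9,-9, - 5, - 4, - 2.46, - 2/3, 1/4,3.36,  5,5,7,9] 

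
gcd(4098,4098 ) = 4098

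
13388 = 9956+3432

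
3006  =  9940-6934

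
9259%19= 6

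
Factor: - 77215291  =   - 653^1*118247^1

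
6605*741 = 4894305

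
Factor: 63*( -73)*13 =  - 3^2 * 7^1*13^1*73^1  =  - 59787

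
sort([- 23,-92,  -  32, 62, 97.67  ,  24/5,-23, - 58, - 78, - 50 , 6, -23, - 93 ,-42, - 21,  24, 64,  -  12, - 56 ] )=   [ -93, - 92, -78, - 58, - 56,-50, - 42, - 32, - 23, - 23, - 23 ,-21, - 12, 24/5, 6 , 24,  62, 64, 97.67 ]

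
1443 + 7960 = 9403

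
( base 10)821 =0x335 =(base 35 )ng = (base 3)1010102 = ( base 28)119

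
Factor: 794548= 2^2 * 198637^1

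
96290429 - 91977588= 4312841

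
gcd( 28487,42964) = 467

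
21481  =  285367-263886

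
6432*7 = 45024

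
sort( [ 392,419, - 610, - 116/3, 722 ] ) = [ -610, - 116/3, 392,419,722]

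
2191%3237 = 2191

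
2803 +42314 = 45117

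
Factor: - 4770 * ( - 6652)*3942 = 125079817680  =  2^4*3^5 * 5^1* 53^1 *73^1*1663^1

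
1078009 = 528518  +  549491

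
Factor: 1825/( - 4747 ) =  - 5^2*47^(-1 )*73^1*101^( - 1 ) 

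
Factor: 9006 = 2^1*3^1 * 19^1*79^1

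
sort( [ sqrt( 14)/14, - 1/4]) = [  -  1/4,sqrt( 14 ) /14]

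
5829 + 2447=8276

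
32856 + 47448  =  80304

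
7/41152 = 7/41152 = 0.00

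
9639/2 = 9639/2= 4819.50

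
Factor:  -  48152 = - 2^3*13^1*463^1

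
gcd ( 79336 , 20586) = 94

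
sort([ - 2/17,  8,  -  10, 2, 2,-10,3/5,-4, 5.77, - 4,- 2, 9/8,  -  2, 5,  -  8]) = [ - 10,-10, -8,-4, - 4,-2, -2, - 2/17 , 3/5,9/8,2, 2,5,  5.77,8] 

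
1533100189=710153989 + 822946200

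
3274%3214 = 60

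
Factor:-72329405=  - 5^1 * 14465881^1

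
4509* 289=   1303101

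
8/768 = 1/96 = 0.01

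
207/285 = 69/95 = 0.73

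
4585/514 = 8 + 473/514  =  8.92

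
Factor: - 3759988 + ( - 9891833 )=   -3^4*168541^1=- 13651821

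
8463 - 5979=2484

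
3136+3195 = 6331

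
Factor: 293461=7^2*53^1* 113^1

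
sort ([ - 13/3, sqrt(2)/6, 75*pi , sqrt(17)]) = [ -13/3, sqrt ( 2)/6, sqrt ( 17),  75 * pi] 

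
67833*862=58472046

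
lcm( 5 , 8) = 40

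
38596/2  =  19298  =  19298.00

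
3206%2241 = 965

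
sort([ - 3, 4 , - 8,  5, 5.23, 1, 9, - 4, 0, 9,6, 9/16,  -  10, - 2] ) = [-10, - 8, - 4,- 3,- 2, 0, 9/16, 1 , 4 , 5, 5.23,6, 9,  9 ]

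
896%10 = 6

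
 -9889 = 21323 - 31212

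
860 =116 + 744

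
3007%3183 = 3007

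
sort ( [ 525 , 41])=[ 41,525] 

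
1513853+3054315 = 4568168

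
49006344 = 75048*653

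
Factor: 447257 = 447257^1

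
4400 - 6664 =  - 2264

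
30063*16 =481008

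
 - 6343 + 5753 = - 590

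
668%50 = 18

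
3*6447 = 19341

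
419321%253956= 165365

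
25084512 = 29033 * 864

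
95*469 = 44555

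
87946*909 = 79942914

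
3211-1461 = 1750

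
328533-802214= - 473681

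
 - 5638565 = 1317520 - 6956085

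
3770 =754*5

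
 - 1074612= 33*(  -  32564)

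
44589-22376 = 22213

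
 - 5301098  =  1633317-6934415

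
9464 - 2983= 6481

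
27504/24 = 1146 = 1146.00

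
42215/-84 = -503+37/84 = - 502.56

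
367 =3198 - 2831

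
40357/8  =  40357/8 =5044.62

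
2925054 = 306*9559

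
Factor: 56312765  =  5^1 *53^1*212501^1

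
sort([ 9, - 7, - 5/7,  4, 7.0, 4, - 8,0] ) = [ - 8, - 7,-5/7,0, 4,4, 7.0,9 ] 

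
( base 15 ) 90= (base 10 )135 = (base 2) 10000111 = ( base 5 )1020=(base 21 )69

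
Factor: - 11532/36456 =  - 2^( -1)*7^( - 2) * 31^1 = - 31/98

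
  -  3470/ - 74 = 46 + 33/37 = 46.89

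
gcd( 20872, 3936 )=8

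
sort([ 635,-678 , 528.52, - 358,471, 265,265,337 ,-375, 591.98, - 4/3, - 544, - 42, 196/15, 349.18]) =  [ - 678 , - 544, - 375, - 358,- 42, - 4/3, 196/15, 265,265,337,349.18,471, 528.52,591.98,  635 ] 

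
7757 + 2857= 10614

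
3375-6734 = -3359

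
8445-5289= 3156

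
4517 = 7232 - 2715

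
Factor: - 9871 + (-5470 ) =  - 15341 = -23^2*29^1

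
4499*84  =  377916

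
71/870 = 71/870=0.08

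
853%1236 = 853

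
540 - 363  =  177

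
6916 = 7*988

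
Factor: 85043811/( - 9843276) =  - 28347937/3281092 = - 2^( - 2)*23^1*881^1*1399^1*820273^( - 1 ) 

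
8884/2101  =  8884/2101  =  4.23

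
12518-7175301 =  - 7162783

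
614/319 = 1 + 295/319= 1.92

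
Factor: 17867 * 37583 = 671495461 = 7^2*13^1*17^1*59^1*1051^1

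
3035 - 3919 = - 884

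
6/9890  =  3/4945= 0.00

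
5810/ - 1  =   - 5810+0/1 = -5810.00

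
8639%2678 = 605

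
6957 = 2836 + 4121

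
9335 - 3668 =5667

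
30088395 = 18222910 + 11865485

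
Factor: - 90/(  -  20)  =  2^ ( - 1 )*3^2 = 9/2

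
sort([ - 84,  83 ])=[ - 84, 83 ]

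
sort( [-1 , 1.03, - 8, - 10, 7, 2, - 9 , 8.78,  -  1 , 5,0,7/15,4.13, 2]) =[- 10, -9, - 8, - 1,- 1,  0,7/15,1.03,2 , 2,4.13,5,7  ,  8.78]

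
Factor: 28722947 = 11^1*1093^1*2389^1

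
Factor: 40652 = 2^2 * 10163^1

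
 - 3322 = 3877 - 7199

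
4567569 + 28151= 4595720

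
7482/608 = 12  +  93/304 = 12.31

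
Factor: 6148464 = 2^4*3^1* 7^1*  29^1 * 631^1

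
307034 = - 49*( - 6266)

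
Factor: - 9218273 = -79^1*116687^1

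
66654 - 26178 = 40476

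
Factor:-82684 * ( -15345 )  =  1268785980 = 2^2 * 3^2*5^1* 7^1*11^1*31^1*2953^1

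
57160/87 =657 + 1/87 = 657.01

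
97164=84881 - -12283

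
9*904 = 8136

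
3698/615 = 6 + 8/615 = 6.01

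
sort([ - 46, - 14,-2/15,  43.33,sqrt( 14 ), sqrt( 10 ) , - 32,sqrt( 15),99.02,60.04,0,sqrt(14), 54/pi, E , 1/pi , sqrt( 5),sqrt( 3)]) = [ - 46 , - 32, - 14,-2/15, 0,1/pi, sqrt( 3), sqrt ( 5 ) , E,sqrt (10),sqrt( 14), sqrt( 14),sqrt(  15 ),54/pi,  43.33,60.04, 99.02 ]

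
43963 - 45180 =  - 1217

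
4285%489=373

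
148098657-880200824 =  - 732102167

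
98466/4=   49233/2 = 24616.50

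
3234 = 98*33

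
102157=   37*2761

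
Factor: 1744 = 2^4 * 109^1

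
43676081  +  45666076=89342157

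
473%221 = 31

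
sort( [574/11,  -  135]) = [ - 135,574/11 ] 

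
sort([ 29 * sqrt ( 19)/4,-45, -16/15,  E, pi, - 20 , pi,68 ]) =[ - 45,-20,  -  16/15,E , pi , pi, 29*sqrt( 19)/4, 68]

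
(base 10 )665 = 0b1010011001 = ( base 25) 11F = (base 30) M5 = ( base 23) 15L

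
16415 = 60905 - 44490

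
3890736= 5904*659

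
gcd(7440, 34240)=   80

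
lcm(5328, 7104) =21312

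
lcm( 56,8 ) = 56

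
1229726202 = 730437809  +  499288393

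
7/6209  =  1/887 = 0.00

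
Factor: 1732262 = 2^1*7^1*123733^1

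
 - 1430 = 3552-4982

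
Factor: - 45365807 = - 6229^1 * 7283^1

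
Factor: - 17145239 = -19^1*397^1*2273^1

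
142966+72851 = 215817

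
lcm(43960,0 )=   0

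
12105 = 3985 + 8120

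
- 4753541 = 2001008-6754549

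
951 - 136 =815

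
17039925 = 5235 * 3255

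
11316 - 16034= - 4718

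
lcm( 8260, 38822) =388220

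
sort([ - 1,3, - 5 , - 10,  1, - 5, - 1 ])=[-10 ,-5, - 5, - 1, - 1,  1,3 ] 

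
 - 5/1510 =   -  1/302 = - 0.00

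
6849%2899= 1051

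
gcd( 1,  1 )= 1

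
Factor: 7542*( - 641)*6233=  - 2^1*3^2*23^1*271^1*419^1 * 641^1 = - 30132952326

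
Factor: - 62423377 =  - 62423377^1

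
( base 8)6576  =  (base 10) 3454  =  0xD7E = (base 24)5NM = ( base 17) bg3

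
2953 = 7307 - 4354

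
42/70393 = 42/70393 = 0.00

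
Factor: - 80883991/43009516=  - 2^( - 2 )* 11^ ( - 1 )*31^1*547^( - 1)*1249^1*1787^(-1)*2089^1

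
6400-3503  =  2897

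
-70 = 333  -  403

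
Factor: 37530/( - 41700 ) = -9/10 = -2^ ( - 1 )*3^2 * 5^( -1)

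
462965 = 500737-37772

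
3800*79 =300200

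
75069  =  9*8341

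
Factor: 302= 2^1*151^1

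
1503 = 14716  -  13213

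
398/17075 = 398/17075 = 0.02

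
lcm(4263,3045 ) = 21315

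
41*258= 10578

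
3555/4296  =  1185/1432 = 0.83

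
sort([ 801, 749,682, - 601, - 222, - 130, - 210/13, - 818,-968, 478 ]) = [-968, - 818,  -  601,  -  222, - 130, - 210/13,  478, 682, 749, 801] 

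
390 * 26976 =10520640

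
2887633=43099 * 67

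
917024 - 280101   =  636923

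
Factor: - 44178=  -  2^1*3^1*37^1*199^1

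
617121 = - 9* ( - 68569)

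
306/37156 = 153/18578  =  0.01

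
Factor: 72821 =7^1*101^1*103^1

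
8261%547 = 56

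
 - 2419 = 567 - 2986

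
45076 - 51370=-6294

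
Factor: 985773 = 3^1*328591^1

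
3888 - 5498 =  - 1610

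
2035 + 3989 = 6024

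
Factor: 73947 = 3^1*157^2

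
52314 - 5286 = 47028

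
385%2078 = 385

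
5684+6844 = 12528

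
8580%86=66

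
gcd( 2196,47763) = 549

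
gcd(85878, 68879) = 1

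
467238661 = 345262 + 466893399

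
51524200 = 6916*7450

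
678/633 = 226/211 = 1.07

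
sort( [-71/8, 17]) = [ - 71/8, 17]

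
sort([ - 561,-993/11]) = [-561, - 993/11]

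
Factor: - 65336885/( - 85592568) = 2^( - 3 ) * 3^ (-1 )*5^1*19^( - 1 )*23^(-1 )*8161^ ( - 1 )*13067377^1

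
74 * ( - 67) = - 4958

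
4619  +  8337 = 12956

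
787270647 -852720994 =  - 65450347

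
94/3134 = 47/1567 = 0.03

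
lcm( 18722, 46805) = 93610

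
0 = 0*2567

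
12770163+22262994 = 35033157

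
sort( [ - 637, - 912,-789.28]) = [ - 912, - 789.28, - 637 ] 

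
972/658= 1+157/329= 1.48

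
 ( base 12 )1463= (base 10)2379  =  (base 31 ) 2EN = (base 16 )94B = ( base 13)1110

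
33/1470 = 11/490 = 0.02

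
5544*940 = 5211360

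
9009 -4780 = 4229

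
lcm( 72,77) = 5544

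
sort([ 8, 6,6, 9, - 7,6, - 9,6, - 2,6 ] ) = [ -9,  -  7, - 2, 6,6, 6,6,6,8,9] 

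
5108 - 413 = 4695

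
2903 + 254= 3157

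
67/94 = 67/94 = 0.71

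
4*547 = 2188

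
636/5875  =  636/5875 = 0.11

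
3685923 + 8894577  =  12580500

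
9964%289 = 138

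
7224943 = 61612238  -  54387295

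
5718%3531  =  2187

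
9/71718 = 3/23906 = 0.00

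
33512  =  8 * 4189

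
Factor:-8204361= - 3^1*11^1*29^1 *8573^1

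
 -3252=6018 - 9270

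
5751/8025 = 1917/2675 = 0.72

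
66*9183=606078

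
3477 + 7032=10509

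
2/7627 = 2/7627 = 0.00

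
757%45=37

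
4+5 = 9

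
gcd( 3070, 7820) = 10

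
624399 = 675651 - 51252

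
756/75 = 10 + 2/25 = 10.08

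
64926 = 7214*9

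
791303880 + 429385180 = 1220689060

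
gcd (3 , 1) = 1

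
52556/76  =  691+10/19 =691.53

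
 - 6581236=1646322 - 8227558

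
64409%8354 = 5931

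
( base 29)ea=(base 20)10G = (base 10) 416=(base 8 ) 640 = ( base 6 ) 1532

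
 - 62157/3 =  - 20719 = - 20719.00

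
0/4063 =0 = 0.00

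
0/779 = 0 = 0.00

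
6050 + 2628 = 8678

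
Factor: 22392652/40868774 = 2^1*5598163^1 * 20434387^( - 1 )= 11196326/20434387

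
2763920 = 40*69098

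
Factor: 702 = 2^1*3^3*13^1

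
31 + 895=926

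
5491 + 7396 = 12887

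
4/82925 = 4/82925  =  0.00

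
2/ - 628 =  - 1 + 313/314 = - 0.00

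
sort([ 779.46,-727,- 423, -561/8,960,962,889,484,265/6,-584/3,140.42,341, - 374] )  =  [-727,-423, - 374, - 584/3,-561/8,265/6,  140.42,341  ,  484 , 779.46,889 , 960,962]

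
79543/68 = 4679/4=1169.75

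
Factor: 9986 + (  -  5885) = 4101 = 3^1*1367^1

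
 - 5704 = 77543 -83247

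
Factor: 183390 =2^1*3^1*5^1*6113^1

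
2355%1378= 977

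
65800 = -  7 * ( - 9400 )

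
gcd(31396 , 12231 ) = 1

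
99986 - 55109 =44877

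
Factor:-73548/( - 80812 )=81/89  =  3^4*89^(-1 ) 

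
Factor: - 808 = - 2^3*101^1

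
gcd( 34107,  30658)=1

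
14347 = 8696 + 5651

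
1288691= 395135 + 893556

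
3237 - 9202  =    -  5965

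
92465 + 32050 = 124515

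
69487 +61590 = 131077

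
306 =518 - 212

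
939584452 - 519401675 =420182777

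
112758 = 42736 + 70022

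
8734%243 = 229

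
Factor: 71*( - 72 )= - 5112 = - 2^3 * 3^2 * 71^1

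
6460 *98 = 633080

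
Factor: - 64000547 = - 13^1 * 4923119^1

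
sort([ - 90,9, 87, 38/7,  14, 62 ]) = [ - 90, 38/7, 9, 14, 62 , 87]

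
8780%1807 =1552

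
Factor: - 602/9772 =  - 2^( - 1)* 43^1 * 349^ ( - 1 ) = -43/698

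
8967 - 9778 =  - 811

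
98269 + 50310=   148579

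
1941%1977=1941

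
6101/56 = 6101/56 = 108.95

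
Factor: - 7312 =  - 2^4*457^1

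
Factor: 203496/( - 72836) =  - 366/131 = - 2^1 * 3^1*61^1*131^( - 1) 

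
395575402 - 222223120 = 173352282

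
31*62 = 1922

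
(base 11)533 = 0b1010000001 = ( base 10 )641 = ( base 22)173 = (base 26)OH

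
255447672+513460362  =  768908034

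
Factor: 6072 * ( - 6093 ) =  -  2^3*3^3 * 11^1*23^1 *677^1=- 36996696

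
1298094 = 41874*31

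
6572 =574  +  5998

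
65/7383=65/7383 = 0.01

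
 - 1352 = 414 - 1766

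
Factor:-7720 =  - 2^3*5^1 * 193^1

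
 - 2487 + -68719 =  - 71206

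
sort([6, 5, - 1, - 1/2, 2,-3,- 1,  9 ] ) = [  -  3,-1 , - 1,-1/2, 2, 5, 6, 9 ] 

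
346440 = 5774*60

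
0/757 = 0 = 0.00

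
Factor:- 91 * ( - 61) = 5551 =7^1 * 13^1*61^1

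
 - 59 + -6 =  - 65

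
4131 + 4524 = 8655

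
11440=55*208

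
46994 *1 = 46994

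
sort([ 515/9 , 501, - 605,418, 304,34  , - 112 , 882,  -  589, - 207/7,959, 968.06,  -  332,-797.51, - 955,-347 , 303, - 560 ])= [  -  955, - 797.51,  -  605, - 589, -560, - 347, - 332, -112, - 207/7, 34 , 515/9 , 303, 304, 418, 501,  882, 959, 968.06]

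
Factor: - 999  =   - 3^3 * 37^1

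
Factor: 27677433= 3^1*7^1* 19^1*71^1*977^1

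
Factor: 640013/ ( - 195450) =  - 2^(  -  1)*3^(-1)*5^(  -  2)*11^1*83^1*701^1 * 1303^( - 1 )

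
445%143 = 16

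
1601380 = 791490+809890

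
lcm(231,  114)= 8778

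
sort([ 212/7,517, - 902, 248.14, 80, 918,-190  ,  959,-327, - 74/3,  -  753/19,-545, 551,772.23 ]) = [ - 902, - 545,-327, - 190, - 753/19, - 74/3, 212/7, 80 , 248.14, 517 , 551, 772.23,918, 959 ]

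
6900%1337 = 215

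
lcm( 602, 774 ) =5418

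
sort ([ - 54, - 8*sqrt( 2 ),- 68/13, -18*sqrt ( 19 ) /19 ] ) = [-54, -8*sqrt( 2 ),-68/13 ,  -  18 * sqrt( 19) /19 ]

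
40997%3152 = 21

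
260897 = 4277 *61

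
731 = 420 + 311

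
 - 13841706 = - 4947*2798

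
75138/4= 37569/2 = 18784.50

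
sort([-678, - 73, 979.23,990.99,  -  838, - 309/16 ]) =[-838,  -  678, - 73, - 309/16, 979.23, 990.99]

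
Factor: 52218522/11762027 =2^1 * 3^2*2901029^1*11762027^( - 1)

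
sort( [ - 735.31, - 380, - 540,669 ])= [- 735.31, -540, - 380, 669] 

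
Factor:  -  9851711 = -9851711^1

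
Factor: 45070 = 2^1*5^1*4507^1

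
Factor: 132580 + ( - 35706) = 96874 = 2^1 * 48437^1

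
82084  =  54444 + 27640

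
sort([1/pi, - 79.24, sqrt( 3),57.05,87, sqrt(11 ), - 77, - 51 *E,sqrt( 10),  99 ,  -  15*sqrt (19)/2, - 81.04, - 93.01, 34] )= [  -  51*E,  -  93.01, - 81.04,-79.24, - 77, - 15*sqrt( 19 ) /2,1/pi,  sqrt(3), sqrt( 10), sqrt(11 ), 34, 57.05, 87, 99 ]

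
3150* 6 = 18900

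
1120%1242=1120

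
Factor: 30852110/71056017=2^1*3^ ( - 2)*5^1* 17^1*127^1*1429^1*7895113^( - 1) 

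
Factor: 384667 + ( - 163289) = 221378 = 2^1*71^1*1559^1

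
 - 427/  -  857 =427/857 = 0.50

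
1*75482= 75482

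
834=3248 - 2414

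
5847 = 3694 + 2153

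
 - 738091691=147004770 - 885096461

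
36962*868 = 32083016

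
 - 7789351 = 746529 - 8535880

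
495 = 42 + 453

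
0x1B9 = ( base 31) E7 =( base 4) 12321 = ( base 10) 441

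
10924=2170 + 8754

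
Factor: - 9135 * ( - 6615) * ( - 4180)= - 2^2 * 3^5*5^3*7^3 * 11^1*19^1*29^1 = - 252589144500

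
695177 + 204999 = 900176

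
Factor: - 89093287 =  -31^1*41^1*191^1*367^1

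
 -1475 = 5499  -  6974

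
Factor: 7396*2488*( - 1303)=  - 23976826144 = -2^5 * 43^2*311^1*1303^1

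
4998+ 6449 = 11447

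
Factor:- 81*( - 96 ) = 7776= 2^5*3^5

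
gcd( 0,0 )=0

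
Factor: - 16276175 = - 5^2*229^1*2843^1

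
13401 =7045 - -6356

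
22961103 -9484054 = 13477049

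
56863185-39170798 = 17692387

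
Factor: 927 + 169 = 1096  =  2^3*137^1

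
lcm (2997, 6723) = 248751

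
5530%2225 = 1080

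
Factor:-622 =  - 2^1*311^1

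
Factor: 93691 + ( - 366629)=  - 2^1*239^1*571^1= - 272938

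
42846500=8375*5116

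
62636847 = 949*66003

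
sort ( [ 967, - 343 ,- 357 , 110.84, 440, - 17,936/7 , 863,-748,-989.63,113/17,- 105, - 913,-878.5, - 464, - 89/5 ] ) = [-989.63, - 913, - 878.5 ,-748, - 464, - 357, - 343,- 105,- 89/5 ,- 17, 113/17, 110.84, 936/7, 440, 863, 967]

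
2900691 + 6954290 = 9854981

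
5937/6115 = 5937/6115 =0.97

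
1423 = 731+692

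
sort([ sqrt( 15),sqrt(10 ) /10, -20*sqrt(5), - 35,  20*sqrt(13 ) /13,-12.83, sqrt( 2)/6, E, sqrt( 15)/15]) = [ - 20 * sqrt( 5), - 35,  -  12.83, sqrt ( 2 )/6, sqrt ( 15)/15,sqrt( 10 ) /10,E, sqrt(15)  ,  20 * sqrt( 13)/13] 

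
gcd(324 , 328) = 4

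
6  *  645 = 3870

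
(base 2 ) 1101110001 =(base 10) 881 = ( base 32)rh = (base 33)QN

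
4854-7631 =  - 2777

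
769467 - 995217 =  - 225750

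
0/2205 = 0 = 0.00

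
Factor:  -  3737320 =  - 2^3*5^1*233^1*401^1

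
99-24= 75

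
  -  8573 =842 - 9415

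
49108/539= 91+ 59/539  =  91.11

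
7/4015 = 7/4015= 0.00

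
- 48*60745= -2915760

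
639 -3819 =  - 3180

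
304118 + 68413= 372531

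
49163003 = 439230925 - 390067922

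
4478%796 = 498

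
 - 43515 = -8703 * 5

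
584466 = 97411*6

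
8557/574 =14 + 521/574= 14.91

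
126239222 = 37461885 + 88777337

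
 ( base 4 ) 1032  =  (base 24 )36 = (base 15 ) 53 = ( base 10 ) 78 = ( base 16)4E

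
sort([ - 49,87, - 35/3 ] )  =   [ - 49, - 35/3, 87] 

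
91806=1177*78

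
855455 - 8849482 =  - 7994027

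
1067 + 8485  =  9552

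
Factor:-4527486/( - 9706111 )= 2^1*3^2  *47^( - 1 ) *97^( - 1 )*2129^( - 1)*251527^1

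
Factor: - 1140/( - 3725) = 228/745 = 2^2 *3^1*5^( - 1 )*19^1*149^ ( - 1) 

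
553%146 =115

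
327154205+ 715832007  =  1042986212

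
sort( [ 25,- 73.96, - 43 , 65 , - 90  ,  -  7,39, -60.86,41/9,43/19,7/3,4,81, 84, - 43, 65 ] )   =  [ - 90, - 73.96, - 60.86 ,-43, - 43,- 7,43/19,  7/3, 4 , 41/9,25,39,65,65,81,84]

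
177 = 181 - 4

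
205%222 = 205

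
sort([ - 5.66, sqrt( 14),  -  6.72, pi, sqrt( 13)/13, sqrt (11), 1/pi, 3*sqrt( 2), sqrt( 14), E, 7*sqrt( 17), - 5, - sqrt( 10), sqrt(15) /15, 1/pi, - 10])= [ - 10,- 6.72 , - 5.66,-5, - sqrt (10) , sqrt (15)/15, sqrt (13) /13,1/pi, 1/pi,E, pi , sqrt(11), sqrt(14),sqrt(14 ), 3*sqrt(2), 7 * sqrt (17) ]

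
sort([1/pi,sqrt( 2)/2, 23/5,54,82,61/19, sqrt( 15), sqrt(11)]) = [ 1/pi,sqrt(2) /2, 61/19, sqrt(11 ), sqrt(15) , 23/5,54 , 82]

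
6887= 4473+2414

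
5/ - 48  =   - 1 + 43/48  =  -0.10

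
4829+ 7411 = 12240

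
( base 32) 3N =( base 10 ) 119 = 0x77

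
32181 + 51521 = 83702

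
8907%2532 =1311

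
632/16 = 79/2 = 39.50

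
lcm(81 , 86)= 6966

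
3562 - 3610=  - 48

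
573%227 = 119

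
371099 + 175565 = 546664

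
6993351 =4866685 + 2126666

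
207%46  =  23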